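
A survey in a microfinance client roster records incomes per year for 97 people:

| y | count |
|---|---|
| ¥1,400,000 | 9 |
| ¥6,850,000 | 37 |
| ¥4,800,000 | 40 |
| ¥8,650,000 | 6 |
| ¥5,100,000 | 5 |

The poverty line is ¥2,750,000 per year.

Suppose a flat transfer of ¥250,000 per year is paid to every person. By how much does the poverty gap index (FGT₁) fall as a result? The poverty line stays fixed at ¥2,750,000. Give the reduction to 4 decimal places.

Before: below the line — 9×¥1,400,000; poverty gap index (FGT₁) = 0.045548.
After the ¥250,000 transfer: below the line — 9×¥1,650,000; poverty gap index (FGT₁) = 0.037113.
Reduction = 0.045548 − 0.037113 = 0.0084.

0.0084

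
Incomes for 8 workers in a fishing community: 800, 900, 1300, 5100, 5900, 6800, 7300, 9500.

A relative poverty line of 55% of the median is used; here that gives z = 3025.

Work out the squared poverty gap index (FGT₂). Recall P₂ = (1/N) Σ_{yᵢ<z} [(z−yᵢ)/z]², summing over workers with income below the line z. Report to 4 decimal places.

Poor units: 800, 900, 1300 (q = 3 of N = 8).
Gap ratios (z−y)/z: (3025−800)/3025 = 0.7355; (3025−900)/3025 = 0.7025; (3025−1300)/3025 = 0.5702.
Squared: 0.5410; 0.4935; 0.3252.
Sum = 1.359675; P₂ = 1.359675 / 8 = 0.1700.

0.1700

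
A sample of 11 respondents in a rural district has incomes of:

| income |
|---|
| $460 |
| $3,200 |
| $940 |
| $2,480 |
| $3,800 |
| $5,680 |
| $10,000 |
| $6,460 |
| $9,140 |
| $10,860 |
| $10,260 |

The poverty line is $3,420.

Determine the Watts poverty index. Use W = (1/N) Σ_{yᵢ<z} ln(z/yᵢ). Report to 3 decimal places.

0.335

Below the line: $460, $940, $2,480, $3,200 (q = 4 of N = 11).
ln(z/y) terms: ln(3420/460) = 2.0062; ln(3420/940) = 1.2915; ln(3420/2480) = 0.3214; ln(3420/3200) = 0.0665.
W = 3.685557 / 11 = 0.335.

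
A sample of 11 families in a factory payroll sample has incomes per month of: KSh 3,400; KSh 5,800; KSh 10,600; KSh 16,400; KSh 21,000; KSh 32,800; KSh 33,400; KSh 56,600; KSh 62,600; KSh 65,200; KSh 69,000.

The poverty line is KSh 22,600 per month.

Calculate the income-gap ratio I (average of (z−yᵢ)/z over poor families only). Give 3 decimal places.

Below z: KSh 3,400, KSh 5,800, KSh 10,600, KSh 16,400, KSh 21,000 (q = 5 of N = 11).
Shortfall ratios (z−y)/z: 0.8496, 0.7434, 0.5310, 0.2743, 0.0708; sum = 2.469027.
I averages over the q = 5 poor units only: 2.469027 / 5 = 0.494.

0.494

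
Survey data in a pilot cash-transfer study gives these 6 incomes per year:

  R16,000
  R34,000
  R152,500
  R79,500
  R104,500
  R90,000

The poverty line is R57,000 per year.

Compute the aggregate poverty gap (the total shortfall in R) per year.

Poor units: R16,000, R34,000 (q = 2 of N = 6).
Individual gaps: 57000−16000 = 41000; 57000−34000 = 23000.
Aggregate gap = R64,000.

R64,000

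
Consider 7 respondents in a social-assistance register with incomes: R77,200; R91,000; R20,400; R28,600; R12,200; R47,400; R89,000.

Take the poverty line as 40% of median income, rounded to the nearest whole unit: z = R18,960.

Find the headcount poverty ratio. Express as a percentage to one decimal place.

1 of the 7 respondents have income below R18,960.
H = 1/7 = 14.3%.

14.3%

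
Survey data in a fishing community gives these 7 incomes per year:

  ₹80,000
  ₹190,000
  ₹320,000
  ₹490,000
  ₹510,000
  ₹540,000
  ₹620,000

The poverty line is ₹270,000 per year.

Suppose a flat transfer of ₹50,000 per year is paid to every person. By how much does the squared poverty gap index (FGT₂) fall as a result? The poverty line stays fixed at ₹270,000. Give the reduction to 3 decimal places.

Before: below the line — ₹80,000, ₹190,000; squared poverty gap index (FGT₂) = 0.08328.
After the ₹50,000 transfer: below the line — ₹130,000, ₹240,000; squared poverty gap index (FGT₂) = 0.04017.
Reduction = 0.08328 − 0.04017 = 0.043.

0.043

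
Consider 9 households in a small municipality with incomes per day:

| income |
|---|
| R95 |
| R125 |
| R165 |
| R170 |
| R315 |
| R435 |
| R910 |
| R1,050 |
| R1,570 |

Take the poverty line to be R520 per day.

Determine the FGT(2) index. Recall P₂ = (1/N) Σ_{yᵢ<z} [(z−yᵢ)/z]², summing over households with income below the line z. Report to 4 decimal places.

0.2607

Below z: R95, R125, R165, R170, R315, R435 (q = 6 of N = 9).
Shortfall ratios: (520−95)/520 = 0.8173; (520−125)/520 = 0.7596; (520−165)/520 = 0.6827; (520−170)/520 = 0.6731; (520−315)/520 = 0.3942; (520−435)/520 = 0.1635.
Squared: 0.6680; 0.5770; 0.4661; 0.4530; 0.1554; 0.0267.
Sum = 2.346246; P₂ = 2.346246 / 9 = 0.2607.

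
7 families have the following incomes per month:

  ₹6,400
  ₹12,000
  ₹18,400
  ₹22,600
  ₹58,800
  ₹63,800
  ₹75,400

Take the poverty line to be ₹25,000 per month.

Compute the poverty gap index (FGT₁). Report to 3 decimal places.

0.232

Below z: ₹6,400, ₹12,000, ₹18,400, ₹22,600 (q = 4 of N = 7).
Relative gaps: (25000−6400)/25000 = 0.7440; (25000−12000)/25000 = 0.5200; (25000−18400)/25000 = 0.2640; (25000−22600)/25000 = 0.0960.
Σ = 1.624000. Dividing by the full population N = 7 gives P₁ = 0.232.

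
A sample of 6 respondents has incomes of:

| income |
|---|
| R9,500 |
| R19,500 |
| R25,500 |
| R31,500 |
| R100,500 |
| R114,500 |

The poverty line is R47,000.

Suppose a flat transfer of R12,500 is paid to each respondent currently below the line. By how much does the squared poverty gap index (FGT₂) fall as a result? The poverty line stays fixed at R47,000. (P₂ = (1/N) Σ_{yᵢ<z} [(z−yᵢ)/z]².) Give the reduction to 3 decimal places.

Before: below the line — R9,500, R19,500, R25,500, R31,500; squared poverty gap index (FGT₂) = 0.21616.
After the R12,500 transfer: below the line — R22,000, R32,000, R38,000, R44,000; squared poverty gap index (FGT₂) = 0.07092.
Reduction = 0.21616 − 0.07092 = 0.145.

0.145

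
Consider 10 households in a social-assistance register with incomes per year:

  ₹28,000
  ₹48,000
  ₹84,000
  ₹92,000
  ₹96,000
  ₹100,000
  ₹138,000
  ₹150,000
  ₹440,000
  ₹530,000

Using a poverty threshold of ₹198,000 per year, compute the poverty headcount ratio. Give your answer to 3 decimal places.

8 of the 10 households have income below ₹198,000.
H = 8/10 = 0.800.

0.800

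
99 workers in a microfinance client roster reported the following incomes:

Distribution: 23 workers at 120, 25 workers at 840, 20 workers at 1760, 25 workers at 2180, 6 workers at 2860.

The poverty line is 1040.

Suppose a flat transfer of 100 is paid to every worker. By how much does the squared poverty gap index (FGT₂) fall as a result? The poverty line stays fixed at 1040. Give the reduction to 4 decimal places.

Before: below the line — 23×120, 25×840; squared poverty gap index (FGT₂) = 0.191142.
After the 100 transfer: below the line — 23×220, 25×940; squared poverty gap index (FGT₂) = 0.146763.
Reduction = 0.191142 − 0.146763 = 0.0444.

0.0444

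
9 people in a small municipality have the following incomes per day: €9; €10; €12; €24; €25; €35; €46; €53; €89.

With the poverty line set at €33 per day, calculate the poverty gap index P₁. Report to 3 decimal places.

0.286

Poor units: €9, €10, €12, €24, €25 (q = 5 of N = 9).
Relative gaps: (33−9)/33 = 0.7273; (33−10)/33 = 0.6970; (33−12)/33 = 0.6364; (33−24)/33 = 0.2727; (33−25)/33 = 0.2424.
Sum of shortfalls = 2.575758; P₁ averages over all N: 2.575758 / 9 = 0.286.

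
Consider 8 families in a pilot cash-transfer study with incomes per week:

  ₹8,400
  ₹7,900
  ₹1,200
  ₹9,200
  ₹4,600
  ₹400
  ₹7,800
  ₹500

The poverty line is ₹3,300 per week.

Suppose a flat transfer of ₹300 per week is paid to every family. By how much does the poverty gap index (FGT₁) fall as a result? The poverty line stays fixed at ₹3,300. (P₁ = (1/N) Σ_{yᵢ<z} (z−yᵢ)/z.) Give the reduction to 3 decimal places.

Before: below the line — ₹400, ₹500, ₹1,200; poverty gap index (FGT₁) = 0.29545.
After the ₹300 transfer: below the line — ₹700, ₹800, ₹1,500; poverty gap index (FGT₁) = 0.26136.
Reduction = 0.29545 − 0.26136 = 0.034.

0.034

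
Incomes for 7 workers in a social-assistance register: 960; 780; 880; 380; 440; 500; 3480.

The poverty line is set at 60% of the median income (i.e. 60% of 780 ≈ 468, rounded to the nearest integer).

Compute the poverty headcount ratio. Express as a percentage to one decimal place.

28.6%

2 of the 7 workers have income below 468.
H = 2/7 = 28.6%.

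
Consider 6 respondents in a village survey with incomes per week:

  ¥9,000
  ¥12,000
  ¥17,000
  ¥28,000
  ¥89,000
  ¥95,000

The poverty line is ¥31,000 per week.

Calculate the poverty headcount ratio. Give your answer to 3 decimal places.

0.667

4 of the 6 respondents have income below ¥31,000.
H = 4/6 = 0.667.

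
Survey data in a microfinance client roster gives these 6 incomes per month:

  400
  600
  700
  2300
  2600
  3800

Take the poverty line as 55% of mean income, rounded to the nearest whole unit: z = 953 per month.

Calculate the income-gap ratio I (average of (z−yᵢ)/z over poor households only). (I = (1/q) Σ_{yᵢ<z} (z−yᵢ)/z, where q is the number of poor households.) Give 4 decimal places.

0.4054

Below z: 400, 600, 700 (q = 3 of N = 6).
Relative gaps: 0.5803, 0.3704, 0.2655; sum = 1.216159.
I averages over the q = 3 poor units only: 1.216159 / 3 = 0.4054.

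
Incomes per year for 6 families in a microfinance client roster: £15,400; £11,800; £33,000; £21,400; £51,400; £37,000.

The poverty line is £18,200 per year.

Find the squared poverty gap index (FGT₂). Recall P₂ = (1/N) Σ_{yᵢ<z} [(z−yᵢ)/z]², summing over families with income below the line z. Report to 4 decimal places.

0.0246

Below z: £11,800, £15,400 (q = 2 of N = 6).
Normalized shortfalls: (18200−11800)/18200 = 0.3516; (18200−15400)/18200 = 0.1538.
Squared: 0.1237; 0.0237.
Sum = 0.147325; P₂ = 0.147325 / 6 = 0.0246.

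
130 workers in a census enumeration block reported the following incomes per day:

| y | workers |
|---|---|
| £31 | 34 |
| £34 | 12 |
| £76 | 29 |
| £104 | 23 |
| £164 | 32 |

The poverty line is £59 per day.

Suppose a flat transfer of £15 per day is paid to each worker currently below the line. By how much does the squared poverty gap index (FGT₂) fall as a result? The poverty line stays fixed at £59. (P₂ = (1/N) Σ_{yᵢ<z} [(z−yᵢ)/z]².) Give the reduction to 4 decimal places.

Before: below the line — 34×£31, 12×£34; squared poverty gap index (FGT₂) = 0.075478.
After the £15 transfer: below the line — 34×£46, 12×£49; squared poverty gap index (FGT₂) = 0.015349.
Reduction = 0.075478 − 0.015349 = 0.0601.

0.0601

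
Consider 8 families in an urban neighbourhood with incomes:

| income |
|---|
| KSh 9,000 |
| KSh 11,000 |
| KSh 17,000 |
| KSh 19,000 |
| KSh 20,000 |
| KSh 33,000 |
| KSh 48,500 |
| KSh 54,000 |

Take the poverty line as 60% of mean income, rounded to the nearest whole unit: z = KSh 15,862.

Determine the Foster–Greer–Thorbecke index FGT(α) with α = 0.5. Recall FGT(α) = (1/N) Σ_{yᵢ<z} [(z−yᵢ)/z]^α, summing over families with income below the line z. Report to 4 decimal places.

0.1514

Below the line: KSh 9,000, KSh 11,000 (q = 2 of N = 8).
Gap ratios (z−y)/z: (15862−9000)/15862 = 0.4326; (15862−11000)/15862 = 0.3065.
Raised to α = 0.5: 0.65773; 0.55364.
Sum = 1.211369; FGT(0.5) = 1.211369 / 8 = 0.1514.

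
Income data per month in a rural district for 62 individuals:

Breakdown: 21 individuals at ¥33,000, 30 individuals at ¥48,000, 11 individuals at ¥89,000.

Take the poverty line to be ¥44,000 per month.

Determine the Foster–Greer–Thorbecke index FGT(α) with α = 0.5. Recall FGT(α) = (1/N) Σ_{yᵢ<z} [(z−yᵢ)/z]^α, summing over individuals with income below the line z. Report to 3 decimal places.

Below z: 21×¥33,000 (q = 21 of N = 62).
Gap ratios (z−y)/z: (44000−33000)/44000 = 0.2500 (×21).
Raised to α = 0.5: 0.50000 (×21).
Sum = 10.500000; FGT(0.5) = 10.500000 / 62 = 0.169.

0.169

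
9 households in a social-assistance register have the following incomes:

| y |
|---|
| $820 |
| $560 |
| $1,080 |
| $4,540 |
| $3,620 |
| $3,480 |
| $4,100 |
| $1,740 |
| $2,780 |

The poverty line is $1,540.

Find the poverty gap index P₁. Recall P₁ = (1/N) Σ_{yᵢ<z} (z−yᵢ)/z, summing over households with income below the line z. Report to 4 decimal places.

0.1558

Below z: $560, $820, $1,080 (q = 3 of N = 9).
Shortfall ratios: (1540−560)/1540 = 0.6364; (1540−820)/1540 = 0.4675; (1540−1080)/1540 = 0.2987.
Σ = 1.402597. Dividing by the full population N = 9 gives P₁ = 0.1558.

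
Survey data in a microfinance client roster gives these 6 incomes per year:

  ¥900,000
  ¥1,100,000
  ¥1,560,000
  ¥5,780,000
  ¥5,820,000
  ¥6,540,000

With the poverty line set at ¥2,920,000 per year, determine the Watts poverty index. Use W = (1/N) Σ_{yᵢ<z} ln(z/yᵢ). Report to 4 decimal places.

Incomes under z: ¥900,000, ¥1,100,000, ¥1,560,000 (q = 3 of N = 6).
Log gaps: ln(2920000/900000) = 1.1769; ln(2920000/1100000) = 0.9763; ln(2920000/1560000) = 0.6269.
W = 2.780115 / 6 = 0.4634.

0.4634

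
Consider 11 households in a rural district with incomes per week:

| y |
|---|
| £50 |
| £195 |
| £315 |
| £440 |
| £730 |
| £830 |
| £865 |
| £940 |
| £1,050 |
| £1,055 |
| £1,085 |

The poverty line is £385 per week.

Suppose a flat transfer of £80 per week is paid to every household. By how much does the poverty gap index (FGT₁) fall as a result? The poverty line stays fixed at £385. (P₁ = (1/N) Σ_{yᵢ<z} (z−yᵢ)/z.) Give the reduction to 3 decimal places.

Before: below the line — £50, £195, £315; poverty gap index (FGT₁) = 0.14050.
After the £80 transfer: below the line — £130, £275; poverty gap index (FGT₁) = 0.08619.
Reduction = 0.14050 − 0.08619 = 0.054.

0.054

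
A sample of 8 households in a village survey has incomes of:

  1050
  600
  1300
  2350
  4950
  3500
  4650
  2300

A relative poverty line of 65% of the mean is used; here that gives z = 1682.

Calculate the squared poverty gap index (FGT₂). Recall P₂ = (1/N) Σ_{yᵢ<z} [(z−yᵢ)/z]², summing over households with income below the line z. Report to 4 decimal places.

Poor units: 600, 1050, 1300 (q = 3 of N = 8).
Shortfall ratios: (1682−600)/1682 = 0.6433; (1682−1050)/1682 = 0.3757; (1682−1300)/1682 = 0.2271.
Squared: 0.4138; 0.1412; 0.0516.
Sum = 0.606574; P₂ = 0.606574 / 8 = 0.0758.

0.0758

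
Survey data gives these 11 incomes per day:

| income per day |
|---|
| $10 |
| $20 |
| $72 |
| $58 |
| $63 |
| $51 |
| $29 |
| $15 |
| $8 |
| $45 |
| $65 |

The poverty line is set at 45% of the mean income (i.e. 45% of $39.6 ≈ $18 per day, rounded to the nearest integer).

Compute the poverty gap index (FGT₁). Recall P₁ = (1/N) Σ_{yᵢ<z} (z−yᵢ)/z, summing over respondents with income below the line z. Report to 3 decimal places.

Below the line: $8, $10, $15 (q = 3 of N = 11).
Normalized shortfalls: (18−8)/18 = 0.5556; (18−10)/18 = 0.4444; (18−15)/18 = 0.1667.
Σ = 1.166667. Dividing by the full population N = 11 gives P₁ = 0.106.

0.106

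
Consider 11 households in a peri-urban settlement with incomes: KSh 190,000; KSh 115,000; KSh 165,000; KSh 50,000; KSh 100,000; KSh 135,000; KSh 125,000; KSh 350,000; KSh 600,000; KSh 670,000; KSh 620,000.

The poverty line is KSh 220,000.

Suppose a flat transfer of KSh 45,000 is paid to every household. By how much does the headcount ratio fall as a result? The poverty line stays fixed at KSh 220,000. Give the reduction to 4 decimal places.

Before: below the line — KSh 50,000, KSh 100,000, KSh 115,000, KSh 125,000, KSh 135,000, KSh 165,000, KSh 190,000; headcount ratio = 0.636364.
After the KSh 45,000 transfer: below the line — KSh 95,000, KSh 145,000, KSh 160,000, KSh 170,000, KSh 180,000, KSh 210,000; headcount ratio = 0.545455.
Reduction = 0.636364 − 0.545455 = 0.0909.

0.0909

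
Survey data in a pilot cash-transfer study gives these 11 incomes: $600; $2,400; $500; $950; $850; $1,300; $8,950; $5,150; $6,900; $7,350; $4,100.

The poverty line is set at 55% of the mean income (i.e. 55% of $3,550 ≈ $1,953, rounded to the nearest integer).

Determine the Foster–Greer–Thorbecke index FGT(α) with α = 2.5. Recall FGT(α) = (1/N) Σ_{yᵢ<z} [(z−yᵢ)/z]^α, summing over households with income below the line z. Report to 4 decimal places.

Poor units: $500, $600, $850, $950, $1,300 (q = 5 of N = 11).
Shortfall ratios: (1953−500)/1953 = 0.7440; (1953−600)/1953 = 0.6928; (1953−850)/1953 = 0.5648; (1953−950)/1953 = 0.5136; (1953−1300)/1953 = 0.3344.
Raised to α = 2.5: 0.47743; 0.39947; 0.23971; 0.18902; 0.06464.
Sum = 1.370270; FGT(2.5) = 1.370270 / 11 = 0.1246.

0.1246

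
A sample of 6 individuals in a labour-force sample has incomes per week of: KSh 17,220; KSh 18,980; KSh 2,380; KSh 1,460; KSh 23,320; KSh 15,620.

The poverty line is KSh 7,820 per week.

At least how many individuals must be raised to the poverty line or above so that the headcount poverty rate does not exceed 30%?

2 of the 6 individuals are poor, so H = 2/6 = 0.333.
A headcount ratio of at most 30% allows at most ⌊0.30 × 6⌋ = 1 poor individuals.
So at least 2 − 1 = 1 must be lifted.

1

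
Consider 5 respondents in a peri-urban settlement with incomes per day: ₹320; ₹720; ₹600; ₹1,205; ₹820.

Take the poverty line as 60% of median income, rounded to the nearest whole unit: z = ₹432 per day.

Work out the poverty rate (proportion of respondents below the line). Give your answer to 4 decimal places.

0.2000

1 of the 5 respondents have income below ₹432.
H = 1/5 = 0.2000.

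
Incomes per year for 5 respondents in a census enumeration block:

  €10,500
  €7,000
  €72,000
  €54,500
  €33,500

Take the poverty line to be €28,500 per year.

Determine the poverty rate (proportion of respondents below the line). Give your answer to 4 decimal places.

2 of the 5 respondents have income below €28,500.
H = 2/5 = 0.4000.

0.4000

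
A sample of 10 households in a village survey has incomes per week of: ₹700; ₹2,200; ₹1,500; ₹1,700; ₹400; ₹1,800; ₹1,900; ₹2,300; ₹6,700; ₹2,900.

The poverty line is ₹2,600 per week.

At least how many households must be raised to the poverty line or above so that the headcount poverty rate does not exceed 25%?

8 of the 10 households are poor, so H = 8/10 = 0.800.
A headcount ratio of at most 25% allows at most ⌊0.25 × 10⌋ = 2 poor households.
So at least 8 − 2 = 6 must be lifted.

6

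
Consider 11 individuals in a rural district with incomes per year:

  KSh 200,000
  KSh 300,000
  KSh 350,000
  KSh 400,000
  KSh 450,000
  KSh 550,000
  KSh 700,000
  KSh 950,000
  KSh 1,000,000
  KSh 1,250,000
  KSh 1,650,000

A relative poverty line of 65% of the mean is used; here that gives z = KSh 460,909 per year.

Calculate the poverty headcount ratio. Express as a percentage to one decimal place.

5 of the 11 individuals have income below KSh 460,909.
H = 5/11 = 45.5%.

45.5%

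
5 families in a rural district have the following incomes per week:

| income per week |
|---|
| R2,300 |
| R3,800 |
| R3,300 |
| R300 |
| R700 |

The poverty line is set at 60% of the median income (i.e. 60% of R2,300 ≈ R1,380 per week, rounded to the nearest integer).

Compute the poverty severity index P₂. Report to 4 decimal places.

Incomes under z: R300, R700 (q = 2 of N = 5).
Normalized shortfalls: (1380−300)/1380 = 0.7826; (1380−700)/1380 = 0.4928.
Squared: 0.6125; 0.2428.
Sum = 0.855283; P₂ = 0.855283 / 5 = 0.1711.

0.1711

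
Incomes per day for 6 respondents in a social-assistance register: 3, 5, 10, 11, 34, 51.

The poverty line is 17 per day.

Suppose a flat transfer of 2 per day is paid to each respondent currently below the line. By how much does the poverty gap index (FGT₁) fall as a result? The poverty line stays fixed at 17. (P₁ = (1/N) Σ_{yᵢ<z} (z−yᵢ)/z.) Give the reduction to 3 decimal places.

0.078

Before: below the line — 3, 5, 10, 11; poverty gap index (FGT₁) = 0.38235.
After the 2 transfer: below the line — 5, 7, 12, 13; poverty gap index (FGT₁) = 0.30392.
Reduction = 0.38235 − 0.30392 = 0.078.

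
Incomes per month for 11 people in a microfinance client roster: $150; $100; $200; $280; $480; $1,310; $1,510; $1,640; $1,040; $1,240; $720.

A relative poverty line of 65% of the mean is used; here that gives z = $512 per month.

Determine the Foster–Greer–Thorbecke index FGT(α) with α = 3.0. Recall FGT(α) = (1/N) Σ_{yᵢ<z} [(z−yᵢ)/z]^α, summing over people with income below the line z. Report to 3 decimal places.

0.109

Below the line: $100, $150, $200, $280, $480 (q = 5 of N = 11).
Shortfall ratios: (512−100)/512 = 0.8047; (512−150)/512 = 0.7070; (512−200)/512 = 0.6094; (512−280)/512 = 0.4531; (512−480)/512 = 0.0625.
Raised to α = 3.0: 0.52105; 0.35344; 0.22628; 0.09304; 0.00024.
Sum = 1.194058; FGT(3.0) = 1.194058 / 11 = 0.109.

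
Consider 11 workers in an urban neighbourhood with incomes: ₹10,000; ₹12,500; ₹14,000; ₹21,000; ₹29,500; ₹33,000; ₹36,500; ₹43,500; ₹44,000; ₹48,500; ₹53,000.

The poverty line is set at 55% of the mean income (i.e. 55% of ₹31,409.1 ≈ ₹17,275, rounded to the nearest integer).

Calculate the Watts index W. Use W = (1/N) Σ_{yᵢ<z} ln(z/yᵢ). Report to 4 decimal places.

Below the line: ₹10,000, ₹12,500, ₹14,000 (q = 3 of N = 11).
Log gaps: ln(17275/10000) = 0.5467; ln(17275/12500) = 0.3235; ln(17275/14000) = 0.2102.
W = 1.080410 / 11 = 0.0982.

0.0982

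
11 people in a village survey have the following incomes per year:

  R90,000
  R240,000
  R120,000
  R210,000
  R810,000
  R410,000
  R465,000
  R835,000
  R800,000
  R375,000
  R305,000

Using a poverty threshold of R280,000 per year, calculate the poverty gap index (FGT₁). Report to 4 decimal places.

Below the line: R90,000, R120,000, R210,000, R240,000 (q = 4 of N = 11).
Relative gaps: (280000−90000)/280000 = 0.6786; (280000−120000)/280000 = 0.5714; (280000−210000)/280000 = 0.2500; (280000−240000)/280000 = 0.1429.
Sum of shortfalls = 1.642857; P₁ averages over all N: 1.642857 / 11 = 0.1494.

0.1494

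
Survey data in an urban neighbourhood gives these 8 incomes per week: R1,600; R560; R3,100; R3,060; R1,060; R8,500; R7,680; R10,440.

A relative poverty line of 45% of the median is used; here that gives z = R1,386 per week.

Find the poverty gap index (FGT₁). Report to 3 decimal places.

Incomes under z: R560, R1,060 (q = 2 of N = 8).
Normalized shortfalls: (1386−560)/1386 = 0.5960; (1386−1060)/1386 = 0.2352.
Sum of shortfalls = 0.831169; P₁ averages over all N: 0.831169 / 8 = 0.104.

0.104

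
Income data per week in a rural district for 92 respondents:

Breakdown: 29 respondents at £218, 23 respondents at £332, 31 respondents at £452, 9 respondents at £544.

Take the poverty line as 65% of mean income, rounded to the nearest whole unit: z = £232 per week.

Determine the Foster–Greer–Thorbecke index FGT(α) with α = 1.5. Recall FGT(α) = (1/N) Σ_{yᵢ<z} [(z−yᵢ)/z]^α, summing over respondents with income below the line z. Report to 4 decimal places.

0.0047

Below the line: 29×£218 (q = 29 of N = 92).
Shortfall ratios: (232−218)/232 = 0.0603 (×29).
Raised to α = 1.5: 0.01482 (×29).
Sum = 0.429891; FGT(1.5) = 0.429891 / 92 = 0.0047.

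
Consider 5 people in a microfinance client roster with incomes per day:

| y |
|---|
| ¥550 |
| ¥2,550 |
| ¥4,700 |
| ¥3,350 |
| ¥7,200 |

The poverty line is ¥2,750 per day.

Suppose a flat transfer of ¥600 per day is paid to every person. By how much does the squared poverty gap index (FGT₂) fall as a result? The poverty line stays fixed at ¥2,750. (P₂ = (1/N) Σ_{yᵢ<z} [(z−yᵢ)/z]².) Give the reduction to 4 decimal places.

Before: below the line — ¥550, ¥2,550; squared poverty gap index (FGT₂) = 0.129058.
After the ¥600 transfer: below the line — ¥1,150; squared poverty gap index (FGT₂) = 0.067702.
Reduction = 0.129058 − 0.067702 = 0.0614.

0.0614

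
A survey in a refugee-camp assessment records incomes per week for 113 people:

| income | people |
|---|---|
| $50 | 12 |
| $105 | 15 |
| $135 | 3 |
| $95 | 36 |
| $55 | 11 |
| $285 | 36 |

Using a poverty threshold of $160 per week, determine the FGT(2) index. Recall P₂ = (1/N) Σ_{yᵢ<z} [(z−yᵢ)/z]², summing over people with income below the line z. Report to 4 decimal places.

0.1610

Incomes under z: 12×$50, 11×$55, 36×$95, 15×$105, 3×$135 (q = 77 of N = 113).
Gap ratios (z−y)/z: (160−50)/160 = 0.6875 (×12); (160−55)/160 = 0.6562 (×11); (160−95)/160 = 0.4062 (×36); (160−105)/160 = 0.3438 (×15); (160−135)/160 = 0.1562 (×3).
Squared: 0.4727 (×12); 0.4307 (×11); 0.1650 (×36); 0.1182 (×15); 0.0244 (×3).
Sum = 18.196289; P₂ = 18.196289 / 113 = 0.1610.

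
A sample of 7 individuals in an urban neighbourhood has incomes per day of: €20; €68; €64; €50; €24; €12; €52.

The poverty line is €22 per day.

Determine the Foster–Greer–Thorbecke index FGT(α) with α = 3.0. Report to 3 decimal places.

0.014

Poor units: €12, €20 (q = 2 of N = 7).
Shortfall ratios: (22−12)/22 = 0.4545; (22−20)/22 = 0.0909.
Raised to α = 3.0: 0.09391; 0.00075.
Sum = 0.094666; FGT(3.0) = 0.094666 / 7 = 0.014.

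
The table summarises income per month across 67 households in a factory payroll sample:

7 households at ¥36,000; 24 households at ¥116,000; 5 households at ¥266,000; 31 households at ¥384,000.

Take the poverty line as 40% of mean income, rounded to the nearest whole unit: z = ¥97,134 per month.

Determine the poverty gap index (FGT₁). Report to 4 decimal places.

0.0658

Below z: 7×¥36,000 (q = 7 of N = 67).
Gap ratios (z−y)/z: (97134−36000)/97134 = 0.6294 (×7).
Σ = 4.405646. Dividing by the full population N = 67 gives P₁ = 0.0658.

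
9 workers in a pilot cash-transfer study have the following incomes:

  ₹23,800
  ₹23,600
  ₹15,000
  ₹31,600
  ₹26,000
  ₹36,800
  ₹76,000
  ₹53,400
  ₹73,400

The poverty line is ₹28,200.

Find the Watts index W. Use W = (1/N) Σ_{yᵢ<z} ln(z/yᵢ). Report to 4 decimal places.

0.1178

Poor units: ₹15,000, ₹23,600, ₹23,800, ₹26,000 (q = 4 of N = 9).
Log shortfalls: ln(28200/15000) = 0.6313; ln(28200/23600) = 0.1781; ln(28200/23800) = 0.1696; ln(28200/26000) = 0.0812.
W = 1.060209 / 9 = 0.1178.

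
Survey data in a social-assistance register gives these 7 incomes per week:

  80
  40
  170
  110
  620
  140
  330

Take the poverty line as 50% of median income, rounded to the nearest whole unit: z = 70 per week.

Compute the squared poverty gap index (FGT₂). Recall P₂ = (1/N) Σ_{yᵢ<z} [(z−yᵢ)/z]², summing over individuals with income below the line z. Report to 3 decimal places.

0.026

Incomes under z: 40 (q = 1 of N = 7).
Gap ratios (z−y)/z: (70−40)/70 = 0.4286.
Squared: 0.1837.
Sum = 0.183673; P₂ = 0.183673 / 7 = 0.026.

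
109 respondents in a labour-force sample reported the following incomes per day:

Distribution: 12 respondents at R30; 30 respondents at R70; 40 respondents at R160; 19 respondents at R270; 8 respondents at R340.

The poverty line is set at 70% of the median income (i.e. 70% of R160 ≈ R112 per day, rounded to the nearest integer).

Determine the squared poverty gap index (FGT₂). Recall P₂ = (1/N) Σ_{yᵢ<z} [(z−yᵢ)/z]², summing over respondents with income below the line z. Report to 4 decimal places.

0.0977

Poor units: 12×R30, 30×R70 (q = 42 of N = 109).
Normalized shortfalls: (112−30)/112 = 0.7321 (×12); (112−70)/112 = 0.3750 (×30).
Squared: 0.5360 (×12); 0.1406 (×30).
Sum = 10.651148; P₂ = 10.651148 / 109 = 0.0977.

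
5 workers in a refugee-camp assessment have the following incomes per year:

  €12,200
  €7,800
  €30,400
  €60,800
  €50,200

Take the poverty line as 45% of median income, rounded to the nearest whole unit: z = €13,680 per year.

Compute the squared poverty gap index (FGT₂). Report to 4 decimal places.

Below the line: €7,800, €12,200 (q = 2 of N = 5).
Normalized shortfalls: (13680−7800)/13680 = 0.4298; (13680−12200)/13680 = 0.1082.
Squared: 0.1847; 0.0117.
Sum = 0.196454; P₂ = 0.196454 / 5 = 0.0393.

0.0393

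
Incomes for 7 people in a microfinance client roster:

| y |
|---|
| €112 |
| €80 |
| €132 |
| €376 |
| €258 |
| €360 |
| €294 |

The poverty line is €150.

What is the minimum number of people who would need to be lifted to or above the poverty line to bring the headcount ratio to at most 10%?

Currently q = 3 of N = 7 are below the line (H = 0.429).
A headcount ratio of at most 10% allows at most ⌊0.10 × 7⌋ = 0 poor people.
So at least 3 − 0 = 3 must be lifted.

3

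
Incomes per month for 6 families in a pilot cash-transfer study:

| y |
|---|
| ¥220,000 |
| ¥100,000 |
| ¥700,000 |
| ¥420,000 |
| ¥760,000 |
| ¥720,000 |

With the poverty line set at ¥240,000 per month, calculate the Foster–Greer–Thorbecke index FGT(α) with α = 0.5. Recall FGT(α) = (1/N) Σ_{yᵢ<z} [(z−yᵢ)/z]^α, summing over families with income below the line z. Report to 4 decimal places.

0.1754

Poor units: ¥100,000, ¥220,000 (q = 2 of N = 6).
Shortfall ratios: (240000−100000)/240000 = 0.5833; (240000−220000)/240000 = 0.0833.
Raised to α = 0.5: 0.76376; 0.28868.
Sum = 1.052438; FGT(0.5) = 1.052438 / 6 = 0.1754.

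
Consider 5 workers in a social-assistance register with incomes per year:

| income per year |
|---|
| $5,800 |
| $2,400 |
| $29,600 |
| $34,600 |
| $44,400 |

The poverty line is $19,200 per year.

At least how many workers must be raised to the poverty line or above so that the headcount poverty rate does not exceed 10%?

2

2 of the 5 workers are poor, so H = 2/5 = 0.400.
A headcount ratio of at most 10% allows at most ⌊0.10 × 5⌋ = 0 poor workers.
So at least 2 − 0 = 2 must be lifted.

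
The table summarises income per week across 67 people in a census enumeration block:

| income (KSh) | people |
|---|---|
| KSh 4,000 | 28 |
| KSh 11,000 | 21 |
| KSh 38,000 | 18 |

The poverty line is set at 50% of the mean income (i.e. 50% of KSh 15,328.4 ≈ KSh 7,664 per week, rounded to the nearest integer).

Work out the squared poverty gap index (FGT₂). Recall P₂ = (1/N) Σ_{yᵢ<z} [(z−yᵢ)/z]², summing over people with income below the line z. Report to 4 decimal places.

0.0955

Below the line: 28×KSh 4,000 (q = 28 of N = 67).
Gap ratios (z−y)/z: (7664−4000)/7664 = 0.4781 (×28).
Squared: 0.2286 (×28).
Sum = 6.399676; P₂ = 6.399676 / 67 = 0.0955.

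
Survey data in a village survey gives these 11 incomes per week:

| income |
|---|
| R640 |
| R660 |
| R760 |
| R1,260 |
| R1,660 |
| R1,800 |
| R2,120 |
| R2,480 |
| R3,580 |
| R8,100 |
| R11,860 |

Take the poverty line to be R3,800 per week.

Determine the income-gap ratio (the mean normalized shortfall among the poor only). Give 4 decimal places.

0.5626

Incomes under z: R640, R660, R760, R1,260, R1,660, R1,800, R2,120, R2,480, R3,580 (q = 9 of N = 11).
Relative gaps: 0.8316, 0.8263, 0.8000, 0.6684, 0.5632, 0.5263, 0.4421, 0.3474, 0.0579; sum = 5.063158.
I averages over the q = 9 poor units only: 5.063158 / 9 = 0.5626.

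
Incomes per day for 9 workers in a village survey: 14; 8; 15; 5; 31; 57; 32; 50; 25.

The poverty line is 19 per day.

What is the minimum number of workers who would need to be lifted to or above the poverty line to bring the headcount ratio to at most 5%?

4

Currently q = 4 of N = 9 are below the line (H = 0.444).
A headcount ratio of at most 5% allows at most ⌊0.05 × 9⌋ = 0 poor workers.
So at least 4 − 0 = 4 must be lifted.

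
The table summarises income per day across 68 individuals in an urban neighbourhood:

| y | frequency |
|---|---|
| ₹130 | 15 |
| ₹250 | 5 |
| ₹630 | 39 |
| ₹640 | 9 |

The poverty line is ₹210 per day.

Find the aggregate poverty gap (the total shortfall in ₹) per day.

Incomes under z: 15×₹130 (q = 15 of N = 68).
Individual gaps: 15×(210−130) = 1200.
Aggregate gap = ₹1,200.

₹1,200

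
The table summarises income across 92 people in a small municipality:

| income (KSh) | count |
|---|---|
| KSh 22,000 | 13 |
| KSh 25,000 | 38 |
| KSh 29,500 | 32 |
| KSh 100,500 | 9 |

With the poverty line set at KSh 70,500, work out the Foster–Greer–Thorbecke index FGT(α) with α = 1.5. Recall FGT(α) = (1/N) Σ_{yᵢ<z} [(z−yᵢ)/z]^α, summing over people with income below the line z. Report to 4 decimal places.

Below z: 13×KSh 22,000, 38×KSh 25,000, 32×KSh 29,500 (q = 83 of N = 92).
Normalized shortfalls: (70500−22000)/70500 = 0.6879 (×13); (70500−25000)/70500 = 0.6454 (×38); (70500−29500)/70500 = 0.5816 (×32).
Raised to α = 1.5: 0.57060 (×13); 0.51848 (×38); 0.44350 (×32).
Sum = 41.312006; FGT(1.5) = 41.312006 / 92 = 0.4490.

0.4490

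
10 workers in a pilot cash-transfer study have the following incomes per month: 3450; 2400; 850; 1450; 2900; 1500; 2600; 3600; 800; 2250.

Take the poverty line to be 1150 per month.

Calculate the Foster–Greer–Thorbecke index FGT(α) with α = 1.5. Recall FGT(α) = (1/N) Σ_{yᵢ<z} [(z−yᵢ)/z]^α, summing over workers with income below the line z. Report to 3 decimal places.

Below the line: 800, 850 (q = 2 of N = 10).
Gap ratios (z−y)/z: (1150−800)/1150 = 0.3043; (1150−850)/1150 = 0.2609.
Raised to α = 1.5: 0.16790; 0.13324.
Sum = 0.301142; FGT(1.5) = 0.301142 / 10 = 0.030.

0.030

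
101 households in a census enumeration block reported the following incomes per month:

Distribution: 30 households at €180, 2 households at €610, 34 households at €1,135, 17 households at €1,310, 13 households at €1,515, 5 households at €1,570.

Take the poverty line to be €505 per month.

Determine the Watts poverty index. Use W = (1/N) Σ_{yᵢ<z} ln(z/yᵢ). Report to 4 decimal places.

Below the line: 30×€180 (q = 30 of N = 101).
Log gaps: ln(505/180) = 1.0316 (×30).
W = 30.948047 / 101 = 0.3064.

0.3064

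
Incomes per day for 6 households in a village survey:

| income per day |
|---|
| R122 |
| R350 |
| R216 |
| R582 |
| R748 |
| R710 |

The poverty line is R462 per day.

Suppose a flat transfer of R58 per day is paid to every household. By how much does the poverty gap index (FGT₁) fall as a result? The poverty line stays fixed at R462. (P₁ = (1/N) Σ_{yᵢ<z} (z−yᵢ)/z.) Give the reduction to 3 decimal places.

0.063

Before: below the line — R122, R216, R350; poverty gap index (FGT₁) = 0.25180.
After the R58 transfer: below the line — R180, R274, R408; poverty gap index (FGT₁) = 0.18903.
Reduction = 0.25180 − 0.18903 = 0.063.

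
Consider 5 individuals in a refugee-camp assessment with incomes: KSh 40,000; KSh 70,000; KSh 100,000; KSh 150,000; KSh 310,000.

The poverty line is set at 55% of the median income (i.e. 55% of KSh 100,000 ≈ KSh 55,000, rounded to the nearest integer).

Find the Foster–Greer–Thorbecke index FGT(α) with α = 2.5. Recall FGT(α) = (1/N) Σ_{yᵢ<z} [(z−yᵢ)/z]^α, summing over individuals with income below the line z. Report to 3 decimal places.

Poor units: KSh 40,000 (q = 1 of N = 5).
Relative gaps: (55000−40000)/55000 = 0.2727.
Raised to α = 2.5: 0.03884.
Sum = 0.038844; FGT(2.5) = 0.038844 / 5 = 0.008.

0.008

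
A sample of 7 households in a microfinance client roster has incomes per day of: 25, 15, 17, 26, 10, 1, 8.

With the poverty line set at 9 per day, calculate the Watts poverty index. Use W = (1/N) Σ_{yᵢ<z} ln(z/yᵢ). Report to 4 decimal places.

Poor units: 1, 8 (q = 2 of N = 7).
ln(z/y) terms: ln(9/1) = 2.1972; ln(9/8) = 0.1178.
W = 2.315008 / 7 = 0.3307.

0.3307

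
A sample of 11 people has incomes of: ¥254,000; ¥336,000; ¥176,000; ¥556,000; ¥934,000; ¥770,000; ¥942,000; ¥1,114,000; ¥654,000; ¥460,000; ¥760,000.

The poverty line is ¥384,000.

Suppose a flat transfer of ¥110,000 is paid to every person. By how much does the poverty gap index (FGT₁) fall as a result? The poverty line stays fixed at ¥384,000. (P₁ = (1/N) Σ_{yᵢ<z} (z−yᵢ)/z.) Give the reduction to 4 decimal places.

Before: below the line — ¥176,000, ¥254,000, ¥336,000; poverty gap index (FGT₁) = 0.091383.
After the ¥110,000 transfer: below the line — ¥286,000, ¥364,000; poverty gap index (FGT₁) = 0.027936.
Reduction = 0.091383 − 0.027936 = 0.0634.

0.0634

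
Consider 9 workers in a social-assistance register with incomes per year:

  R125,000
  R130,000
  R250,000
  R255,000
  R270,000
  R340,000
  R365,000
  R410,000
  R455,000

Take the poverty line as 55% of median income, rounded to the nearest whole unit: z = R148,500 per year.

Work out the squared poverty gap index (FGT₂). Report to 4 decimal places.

0.0045

Below z: R125,000, R130,000 (q = 2 of N = 9).
Normalized shortfalls: (148500−125000)/148500 = 0.1582; (148500−130000)/148500 = 0.1246.
Squared: 0.0250; 0.0155.
Sum = 0.040563; P₂ = 0.040563 / 9 = 0.0045.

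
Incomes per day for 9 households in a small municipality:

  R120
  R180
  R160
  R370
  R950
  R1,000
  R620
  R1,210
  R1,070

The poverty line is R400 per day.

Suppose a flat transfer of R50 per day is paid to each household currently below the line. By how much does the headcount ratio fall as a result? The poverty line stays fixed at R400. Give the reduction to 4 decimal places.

Before: below the line — R120, R160, R180, R370; headcount ratio = 0.444444.
After the R50 transfer: below the line — R170, R210, R230; headcount ratio = 0.333333.
Reduction = 0.444444 − 0.333333 = 0.1111.

0.1111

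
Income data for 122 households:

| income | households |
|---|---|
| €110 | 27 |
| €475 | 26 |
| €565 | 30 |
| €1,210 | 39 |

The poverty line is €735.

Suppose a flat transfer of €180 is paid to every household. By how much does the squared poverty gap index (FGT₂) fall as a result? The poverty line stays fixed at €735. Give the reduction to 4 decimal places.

0.1162

Before: below the line — 27×€110, 26×€475, 30×€565; squared poverty gap index (FGT₂) = 0.199848.
After the €180 transfer: below the line — 27×€290, 26×€655; squared poverty gap index (FGT₂) = 0.083649.
Reduction = 0.199848 − 0.083649 = 0.1162.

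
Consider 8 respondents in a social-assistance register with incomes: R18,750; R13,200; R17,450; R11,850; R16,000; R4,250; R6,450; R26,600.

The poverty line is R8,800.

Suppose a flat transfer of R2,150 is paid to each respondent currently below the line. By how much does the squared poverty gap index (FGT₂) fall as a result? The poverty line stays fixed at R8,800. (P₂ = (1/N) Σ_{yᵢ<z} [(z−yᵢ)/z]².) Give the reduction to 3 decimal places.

0.033

Before: below the line — R4,250, R6,450; squared poverty gap index (FGT₂) = 0.04233.
After the R2,150 transfer: below the line — R6,400, R8,600; squared poverty gap index (FGT₂) = 0.00936.
Reduction = 0.04233 − 0.00936 = 0.033.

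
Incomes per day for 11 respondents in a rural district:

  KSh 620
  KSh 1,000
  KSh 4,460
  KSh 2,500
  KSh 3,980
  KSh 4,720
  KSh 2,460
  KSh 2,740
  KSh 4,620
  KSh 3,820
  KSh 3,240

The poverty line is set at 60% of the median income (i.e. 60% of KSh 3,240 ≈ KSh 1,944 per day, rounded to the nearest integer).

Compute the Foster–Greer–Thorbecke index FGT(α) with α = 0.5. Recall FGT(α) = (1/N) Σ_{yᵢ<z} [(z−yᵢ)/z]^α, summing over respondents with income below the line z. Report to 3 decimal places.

Below z: KSh 620, KSh 1,000 (q = 2 of N = 11).
Normalized shortfalls: (1944−620)/1944 = 0.6811; (1944−1000)/1944 = 0.4856.
Raised to α = 0.5: 0.82527; 0.69685.
Sum = 1.522117; FGT(0.5) = 1.522117 / 11 = 0.138.

0.138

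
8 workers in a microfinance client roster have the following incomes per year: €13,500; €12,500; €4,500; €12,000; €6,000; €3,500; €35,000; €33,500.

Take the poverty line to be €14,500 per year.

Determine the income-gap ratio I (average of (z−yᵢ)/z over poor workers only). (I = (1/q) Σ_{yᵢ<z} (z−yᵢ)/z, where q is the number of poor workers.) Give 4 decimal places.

Below z: €3,500, €4,500, €6,000, €12,000, €12,500, €13,500 (q = 6 of N = 8).
Relative gaps: 0.7586, 0.6897, 0.5862, 0.1724, 0.1379, 0.0690; sum = 2.413793.
I averages over the q = 6 poor units only: 2.413793 / 6 = 0.4023.

0.4023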